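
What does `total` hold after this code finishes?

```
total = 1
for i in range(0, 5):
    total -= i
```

i=0: total = 1-0 = 1
i=1: total = 1-1 = 0
i=2: total = 0-2 = -2
i=3: total = (-2)-3 = -5
i=4: total = (-5)-4 = -9

-9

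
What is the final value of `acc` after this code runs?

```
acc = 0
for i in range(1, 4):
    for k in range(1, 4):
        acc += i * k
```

i=1,k=1: acc = 0+1 = 1
i=1,k=2: acc = 1+2 = 3
i=1,k=3: acc = 3+3 = 6
i=2,k=1: acc = 6+2 = 8
i=2,k=2: acc = 8+4 = 12
i=2,k=3: acc = 12+6 = 18
i=3,k=1: acc = 18+3 = 21
i=3,k=2: acc = 21+6 = 27
i=3,k=3: acc = 27+9 = 36

36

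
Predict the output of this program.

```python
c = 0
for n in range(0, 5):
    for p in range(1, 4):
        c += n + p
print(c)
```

n=0,p=1: c = 0+1 = 1
n=0,p=2: c = 1+2 = 3
n=0,p=3: c = 3+3 = 6
n=1,p=1: c = 6+2 = 8
n=1,p=2: c = 8+3 = 11
n=1,p=3: c = 11+4 = 15
n=2,p=1: c = 15+3 = 18
n=2,p=2: c = 18+4 = 22
n=2,p=3: c = 22+5 = 27
n=3,p=1: c = 27+4 = 31
n=3,p=2: c = 31+5 = 36
n=3,p=3: c = 36+6 = 42
n=4,p=1: c = 42+5 = 47
n=4,p=2: c = 47+6 = 53
n=4,p=3: c = 53+7 = 60

60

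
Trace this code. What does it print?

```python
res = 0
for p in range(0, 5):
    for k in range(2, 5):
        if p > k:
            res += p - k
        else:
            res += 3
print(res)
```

40

p=0,k=2: not 0>2, res = 0+3 = 3
p=0,k=3: not 0>3, res = 3+3 = 6
p=0,k=4: not 0>4, res = 6+3 = 9
p=1,k=2: not 1>2, res = 9+3 = 12
p=1,k=3: not 1>3, res = 12+3 = 15
p=1,k=4: not 1>4, res = 15+3 = 18
p=2,k=2: not 2>2, res = 18+3 = 21
p=2,k=3: not 2>3, res = 21+3 = 24
p=2,k=4: not 2>4, res = 24+3 = 27
p=3,k=2: 3>2, res = 27+1 = 28
p=3,k=3: not 3>3, res = 28+3 = 31
p=3,k=4: not 3>4, res = 31+3 = 34
p=4,k=2: 4>2, res = 34+2 = 36
p=4,k=3: 4>3, res = 36+1 = 37
p=4,k=4: not 4>4, res = 37+3 = 40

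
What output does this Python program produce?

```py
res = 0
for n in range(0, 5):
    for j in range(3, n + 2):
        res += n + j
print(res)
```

42

n=2,j=3: res = 0+5 = 5
n=3,j=3: res = 5+6 = 11
n=3,j=4: res = 11+7 = 18
n=4,j=3: res = 18+7 = 25
n=4,j=4: res = 25+8 = 33
n=4,j=5: res = 33+9 = 42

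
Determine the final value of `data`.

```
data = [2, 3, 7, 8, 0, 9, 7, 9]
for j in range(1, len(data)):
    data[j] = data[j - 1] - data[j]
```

j=1: data[1] = 2-3 = -1 → [2, -1, 7, 8, 0, 9, 7, 9]
j=2: data[2] = (-1)-7 = -8 → [2, -1, -8, 8, 0, 9, 7, 9]
j=3: data[3] = (-8)-8 = -16 → [2, -1, -8, -16, 0, 9, 7, 9]
j=4: data[4] = (-16)-0 = -16 → [2, -1, -8, -16, -16, 9, 7, 9]
j=5: data[5] = (-16)-9 = -25 → [2, -1, -8, -16, -16, -25, 7, 9]
j=6: data[6] = (-25)-7 = -32 → [2, -1, -8, -16, -16, -25, -32, 9]
j=7: data[7] = (-32)-9 = -41 → [2, -1, -8, -16, -16, -25, -32, -41]

[2, -1, -8, -16, -16, -25, -32, -41]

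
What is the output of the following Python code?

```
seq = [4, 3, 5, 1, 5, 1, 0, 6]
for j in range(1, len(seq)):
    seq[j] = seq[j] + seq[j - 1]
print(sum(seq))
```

j=1: seq[1] = 3+4 = 7 → [4, 7, 5, 1, 5, 1, 0, 6]
j=2: seq[2] = 5+7 = 12 → [4, 7, 12, 1, 5, 1, 0, 6]
j=3: seq[3] = 1+12 = 13 → [4, 7, 12, 13, 5, 1, 0, 6]
j=4: seq[4] = 5+13 = 18 → [4, 7, 12, 13, 18, 1, 0, 6]
j=5: seq[5] = 1+18 = 19 → [4, 7, 12, 13, 18, 19, 0, 6]
j=6: seq[6] = 0+19 = 19 → [4, 7, 12, 13, 18, 19, 19, 6]
j=7: seq[7] = 6+19 = 25 → [4, 7, 12, 13, 18, 19, 19, 25]
sum = 117

117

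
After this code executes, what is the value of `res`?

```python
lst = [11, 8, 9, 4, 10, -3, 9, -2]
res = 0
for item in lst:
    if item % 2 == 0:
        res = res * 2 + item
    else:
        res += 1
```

item=11: not even, res = 0+1 = 1
item=8: even, res = 1*2+8 = 10
item=9: not even, res = 10+1 = 11
item=4: even, res = 11*2+4 = 26
item=10: even, res = 26*2+10 = 62
item=-3: not even, res = 62+1 = 63
item=9: not even, res = 63+1 = 64
item=-2: even, res = 64*2+(-2) = 126

126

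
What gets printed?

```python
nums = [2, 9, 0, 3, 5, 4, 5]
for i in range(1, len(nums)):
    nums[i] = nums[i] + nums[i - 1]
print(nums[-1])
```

i=1: nums[1] = 9+2 = 11 → [2, 11, 0, 3, 5, 4, 5]
i=2: nums[2] = 0+11 = 11 → [2, 11, 11, 3, 5, 4, 5]
i=3: nums[3] = 3+11 = 14 → [2, 11, 11, 14, 5, 4, 5]
i=4: nums[4] = 5+14 = 19 → [2, 11, 11, 14, 19, 4, 5]
i=5: nums[5] = 4+19 = 23 → [2, 11, 11, 14, 19, 23, 5]
i=6: nums[6] = 5+23 = 28 → [2, 11, 11, 14, 19, 23, 28]

28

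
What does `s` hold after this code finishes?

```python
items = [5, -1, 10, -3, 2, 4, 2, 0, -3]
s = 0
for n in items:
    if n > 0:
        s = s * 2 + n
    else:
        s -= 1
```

n=5: >0, s = 0*2+5 = 5
n=-1: not >0, s = 5-1 = 4
n=10: >0, s = 4*2+10 = 18
n=-3: not >0, s = 18-1 = 17
n=2: >0, s = 17*2+2 = 36
n=4: >0, s = 36*2+4 = 76
n=2: >0, s = 76*2+2 = 154
n=0: not >0, s = 154-1 = 153
n=-3: not >0, s = 153-1 = 152

152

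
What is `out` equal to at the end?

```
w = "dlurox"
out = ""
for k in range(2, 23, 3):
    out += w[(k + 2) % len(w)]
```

k=2: add w[4]='o' → 'o'
k=5: add w[1]='l' → 'ol'
k=8: add w[4]='o' → 'olo'
k=11: add w[1]='l' → 'olol'
k=14: add w[4]='o' → 'ololo'
k=17: add w[1]='l' → 'ololol'
k=20: add w[4]='o' → 'olololo'

'olololo'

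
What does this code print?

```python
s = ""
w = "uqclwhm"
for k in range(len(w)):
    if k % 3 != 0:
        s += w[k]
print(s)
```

qcwh

k=0: skip
k=1: add 'q' → 'q'
k=2: add 'c' → 'qc'
k=3: skip
k=4: add 'w' → 'qcw'
k=5: add 'h' → 'qcwh'
k=6: skip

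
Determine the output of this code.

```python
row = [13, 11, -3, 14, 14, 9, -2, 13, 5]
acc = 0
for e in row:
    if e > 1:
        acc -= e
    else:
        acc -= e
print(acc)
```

e=13: >1, acc = 0-13 = -13
e=11: >1, acc = (-13)-11 = -24
e=-3: not >1, acc = (-24)-(-3) = -21
e=14: >1, acc = (-21)-14 = -35
e=14: >1, acc = (-35)-14 = -49
e=9: >1, acc = (-49)-9 = -58
e=-2: not >1, acc = (-58)-(-2) = -56
e=13: >1, acc = (-56)-13 = -69
e=5: >1, acc = (-69)-5 = -74

-74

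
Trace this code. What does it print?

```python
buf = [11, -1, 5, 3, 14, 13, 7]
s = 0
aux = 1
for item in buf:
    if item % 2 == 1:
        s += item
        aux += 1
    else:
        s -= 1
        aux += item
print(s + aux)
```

item=11: odd, s = 0+11 = 11; aux=2
item=-1: odd, s = 11+(-1) = 10; aux=3
item=5: odd, s = 10+5 = 15; aux=4
item=3: odd, s = 15+3 = 18; aux=5
item=14: not odd, s = 18-1 = 17; aux=19
item=13: odd, s = 17+13 = 30; aux=20
item=7: odd, s = 30+7 = 37; aux=21
s+aux = 37+21 = 58

58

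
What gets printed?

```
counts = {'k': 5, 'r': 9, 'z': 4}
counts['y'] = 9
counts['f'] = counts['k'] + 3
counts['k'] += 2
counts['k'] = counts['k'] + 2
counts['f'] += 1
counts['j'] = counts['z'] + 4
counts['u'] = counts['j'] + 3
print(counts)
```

{'k': 9, 'r': 9, 'z': 4, 'y': 9, 'f': 9, 'j': 8, 'u': 11}

counts['y'] = 9 → {'k': 5, 'r': 9, 'z': 4, 'y': 9}
counts['f'] = counts['k']+3 = 8 → {'k': 5, 'r': 9, 'z': 4, 'y': 9, 'f': 8}
counts['k'] = 5+2 = 7 → {'k': 7, 'r': 9, 'z': 4, 'y': 9, 'f': 8}
counts['k'] = counts['k']+2 = 9 → {'k': 9, 'r': 9, 'z': 4, 'y': 9, 'f': 8}
counts['f'] = 8+1 = 9 → {'k': 9, 'r': 9, 'z': 4, 'y': 9, 'f': 9}
counts['j'] = counts['z']+4 = 8 → {'k': 9, 'r': 9, 'z': 4, 'y': 9, 'f': 9, 'j': 8}
counts['u'] = counts['j']+3 = 11 → {'k': 9, 'r': 9, 'z': 4, 'y': 9, 'f': 9, 'j': 8, 'u': 11}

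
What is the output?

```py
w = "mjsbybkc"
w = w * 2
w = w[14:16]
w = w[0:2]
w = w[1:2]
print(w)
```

repeat ×2 → 'mjsbybkcmjsbybkc'
slice [14:16] → 'kc'
slice [0:2] → 'kc'
slice [1:2] → 'c'

c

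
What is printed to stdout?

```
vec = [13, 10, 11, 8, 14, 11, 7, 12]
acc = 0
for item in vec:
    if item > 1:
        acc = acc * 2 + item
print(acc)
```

2966

item=13: >1, acc = 0*2+13 = 13
item=10: >1, acc = 13*2+10 = 36
item=11: >1, acc = 36*2+11 = 83
item=8: >1, acc = 83*2+8 = 174
item=14: >1, acc = 174*2+14 = 362
item=11: >1, acc = 362*2+11 = 735
item=7: >1, acc = 735*2+7 = 1477
item=12: >1, acc = 1477*2+12 = 2966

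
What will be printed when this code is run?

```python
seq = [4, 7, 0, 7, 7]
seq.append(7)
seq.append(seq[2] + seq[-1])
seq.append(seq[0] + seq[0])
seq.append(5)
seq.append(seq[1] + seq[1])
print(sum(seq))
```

66

append 7 → [4, 7, 0, 7, 7, 7]
append seq[2]+seq[-1] = 0+7 = 7 → [4, 7, 0, 7, 7, 7, 7]
append seq[0]+seq[0] = 4+4 = 8 → [4, 7, 0, 7, 7, 7, 7, 8]
append 5 → [4, 7, 0, 7, 7, 7, 7, 8, 5]
append seq[1]+seq[1] = 7+7 = 14 → [4, 7, 0, 7, 7, 7, 7, 8, 5, 14]
sum = 66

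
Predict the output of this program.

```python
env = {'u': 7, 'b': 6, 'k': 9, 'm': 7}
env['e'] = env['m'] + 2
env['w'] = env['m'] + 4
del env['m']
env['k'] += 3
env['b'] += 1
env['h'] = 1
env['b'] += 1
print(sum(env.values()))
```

48

env['e'] = env['m']+2 = 9 → {'u': 7, 'b': 6, 'k': 9, 'm': 7, 'e': 9}
env['w'] = env['m']+4 = 11 → {'u': 7, 'b': 6, 'k': 9, 'm': 7, 'e': 9, 'w': 11}
del 'm' → {'u': 7, 'b': 6, 'k': 9, 'e': 9, 'w': 11}
env['k'] = 9+3 = 12 → {'u': 7, 'b': 6, 'k': 12, 'e': 9, 'w': 11}
env['b'] = 6+1 = 7 → {'u': 7, 'b': 7, 'k': 12, 'e': 9, 'w': 11}
env['h'] = 1 → {'u': 7, 'b': 7, 'k': 12, 'e': 9, 'w': 11, 'h': 1}
env['b'] = 7+1 = 8 → {'u': 7, 'b': 8, 'k': 12, 'e': 9, 'w': 11, 'h': 1}
sum of values = 48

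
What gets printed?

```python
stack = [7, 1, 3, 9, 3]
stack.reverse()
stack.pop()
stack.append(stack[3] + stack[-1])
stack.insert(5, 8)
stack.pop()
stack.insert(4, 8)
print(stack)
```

reverse → [3, 9, 3, 1, 7]
pop() removes 7 → [3, 9, 3, 1]
append stack[3]+stack[-1] = 1+1 = 2 → [3, 9, 3, 1, 2]
insert 8 at 5 → [3, 9, 3, 1, 2, 8]
pop() removes 8 → [3, 9, 3, 1, 2]
insert 8 at 4 → [3, 9, 3, 1, 8, 2]

[3, 9, 3, 1, 8, 2]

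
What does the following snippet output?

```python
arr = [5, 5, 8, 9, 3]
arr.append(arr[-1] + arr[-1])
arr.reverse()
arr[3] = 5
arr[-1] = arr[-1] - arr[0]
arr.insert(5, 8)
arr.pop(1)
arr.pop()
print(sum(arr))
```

33

append arr[-1]+arr[-1] = 3+3 = 6 → [5, 5, 8, 9, 3, 6]
reverse → [6, 3, 9, 8, 5, 5]
arr[3] = 5 → [6, 3, 9, 5, 5, 5]
arr[-1] = arr[-1]-arr[0] = 5-6 = -1 → [6, 3, 9, 5, 5, -1]
insert 8 at 5 → [6, 3, 9, 5, 5, 8, -1]
pop(1) removes 3 → [6, 9, 5, 5, 8, -1]
pop() removes -1 → [6, 9, 5, 5, 8]
sum = 33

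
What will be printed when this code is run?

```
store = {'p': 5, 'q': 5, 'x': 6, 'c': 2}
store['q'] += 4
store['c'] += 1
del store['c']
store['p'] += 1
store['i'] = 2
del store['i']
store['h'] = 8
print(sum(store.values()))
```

29

store['q'] = 5+4 = 9 → {'p': 5, 'q': 9, 'x': 6, 'c': 2}
store['c'] = 2+1 = 3 → {'p': 5, 'q': 9, 'x': 6, 'c': 3}
del 'c' → {'p': 5, 'q': 9, 'x': 6}
store['p'] = 5+1 = 6 → {'p': 6, 'q': 9, 'x': 6}
store['i'] = 2 → {'p': 6, 'q': 9, 'x': 6, 'i': 2}
del 'i' → {'p': 6, 'q': 9, 'x': 6}
store['h'] = 8 → {'p': 6, 'q': 9, 'x': 6, 'h': 8}
sum of values = 29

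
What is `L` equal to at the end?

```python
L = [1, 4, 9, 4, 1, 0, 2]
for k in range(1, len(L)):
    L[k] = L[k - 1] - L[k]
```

k=1: L[1] = 1-4 = -3 → [1, -3, 9, 4, 1, 0, 2]
k=2: L[2] = (-3)-9 = -12 → [1, -3, -12, 4, 1, 0, 2]
k=3: L[3] = (-12)-4 = -16 → [1, -3, -12, -16, 1, 0, 2]
k=4: L[4] = (-16)-1 = -17 → [1, -3, -12, -16, -17, 0, 2]
k=5: L[5] = (-17)-0 = -17 → [1, -3, -12, -16, -17, -17, 2]
k=6: L[6] = (-17)-2 = -19 → [1, -3, -12, -16, -17, -17, -19]

[1, -3, -12, -16, -17, -17, -19]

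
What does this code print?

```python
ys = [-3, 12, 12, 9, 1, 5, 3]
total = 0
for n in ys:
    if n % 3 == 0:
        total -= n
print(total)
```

n=-3: %3==0, total = 0-(-3) = 3
n=12: %3==0, total = 3-12 = -9
n=12: %3==0, total = (-9)-12 = -21
n=9: %3==0, total = (-21)-9 = -30
n=1: not %3==0
n=5: not %3==0
n=3: %3==0, total = (-30)-3 = -33

-33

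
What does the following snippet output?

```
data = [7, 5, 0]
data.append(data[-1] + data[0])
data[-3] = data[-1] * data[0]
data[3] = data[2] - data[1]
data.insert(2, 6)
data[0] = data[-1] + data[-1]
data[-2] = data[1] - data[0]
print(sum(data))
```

append data[-1]+data[0] = 0+7 = 7 → [7, 5, 0, 7]
data[-3] = data[-1]*data[0] = 7*7 = 49 → [7, 49, 0, 7]
data[3] = data[2]-data[1] = 0-49 = -49 → [7, 49, 0, -49]
insert 6 at 2 → [7, 49, 6, 0, -49]
data[0] = data[-1]+data[-1] = (-49)+(-49) = -98 → [-98, 49, 6, 0, -49]
data[-2] = data[1]-data[0] = 49-(-98) = 147 → [-98, 49, 6, 147, -49]
sum = 55

55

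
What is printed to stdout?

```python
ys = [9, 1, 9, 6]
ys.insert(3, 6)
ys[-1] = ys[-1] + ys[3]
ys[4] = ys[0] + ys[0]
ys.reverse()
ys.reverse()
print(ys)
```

insert 6 at 3 → [9, 1, 9, 6, 6]
ys[-1] = ys[-1]+ys[3] = 6+6 = 12 → [9, 1, 9, 6, 12]
ys[4] = ys[0]+ys[0] = 9+9 = 18 → [9, 1, 9, 6, 18]
reverse → [18, 6, 9, 1, 9]
reverse → [9, 1, 9, 6, 18]

[9, 1, 9, 6, 18]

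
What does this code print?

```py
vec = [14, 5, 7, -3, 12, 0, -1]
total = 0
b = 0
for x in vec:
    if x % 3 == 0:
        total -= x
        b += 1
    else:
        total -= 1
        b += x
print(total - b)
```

-41

x=14: not %3==0, total = 0-1 = -1; b=14
x=5: not %3==0, total = (-1)-1 = -2; b=19
x=7: not %3==0, total = (-2)-1 = -3; b=26
x=-3: %3==0, total = (-3)-(-3) = 0; b=27
x=12: %3==0, total = 0-12 = -12; b=28
x=0: %3==0, total = (-12)-0 = -12; b=29
x=-1: not %3==0, total = (-12)-1 = -13; b=28
total-b = (-13)-28 = -41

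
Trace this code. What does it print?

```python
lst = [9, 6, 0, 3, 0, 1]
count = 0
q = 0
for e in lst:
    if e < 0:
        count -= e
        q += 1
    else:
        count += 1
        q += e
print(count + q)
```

25

e=9: not <0, count = 0+1 = 1; q=9
e=6: not <0, count = 1+1 = 2; q=15
e=0: not <0, count = 2+1 = 3; q=15
e=3: not <0, count = 3+1 = 4; q=18
e=0: not <0, count = 4+1 = 5; q=18
e=1: not <0, count = 5+1 = 6; q=19
count+q = 6+19 = 25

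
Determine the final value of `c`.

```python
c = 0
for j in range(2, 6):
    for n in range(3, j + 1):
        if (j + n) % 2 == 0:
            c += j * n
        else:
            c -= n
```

j=3,n=3: even sum, c = 0+9 = 9
j=4,n=3: odd sum, c = 9-3 = 6
j=4,n=4: even sum, c = 6+16 = 22
j=5,n=3: even sum, c = 22+15 = 37
j=5,n=4: odd sum, c = 37-4 = 33
j=5,n=5: even sum, c = 33+25 = 58

58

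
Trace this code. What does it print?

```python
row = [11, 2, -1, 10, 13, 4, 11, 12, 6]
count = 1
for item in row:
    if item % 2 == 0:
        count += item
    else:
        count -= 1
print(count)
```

31

item=11: not even, count = 1-1 = 0
item=2: even, count = 0+2 = 2
item=-1: not even, count = 2-1 = 1
item=10: even, count = 1+10 = 11
item=13: not even, count = 11-1 = 10
item=4: even, count = 10+4 = 14
item=11: not even, count = 14-1 = 13
item=12: even, count = 13+12 = 25
item=6: even, count = 25+6 = 31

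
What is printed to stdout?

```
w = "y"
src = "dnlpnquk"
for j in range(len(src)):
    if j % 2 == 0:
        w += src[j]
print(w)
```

ydlnu

j=0: add 'd' → 'yd'
j=1: skip
j=2: add 'l' → 'ydl'
j=3: skip
j=4: add 'n' → 'ydln'
j=5: skip
j=6: add 'u' → 'ydlnu'
j=7: skip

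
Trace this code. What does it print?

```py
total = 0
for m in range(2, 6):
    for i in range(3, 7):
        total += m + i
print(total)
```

m=2,i=3: total = 0+5 = 5
m=2,i=4: total = 5+6 = 11
m=2,i=5: total = 11+7 = 18
m=2,i=6: total = 18+8 = 26
m=3,i=3: total = 26+6 = 32
m=3,i=4: total = 32+7 = 39
m=3,i=5: total = 39+8 = 47
m=3,i=6: total = 47+9 = 56
m=4,i=3: total = 56+7 = 63
m=4,i=4: total = 63+8 = 71
m=4,i=5: total = 71+9 = 80
m=4,i=6: total = 80+10 = 90
m=5,i=3: total = 90+8 = 98
m=5,i=4: total = 98+9 = 107
m=5,i=5: total = 107+10 = 117
m=5,i=6: total = 117+11 = 128

128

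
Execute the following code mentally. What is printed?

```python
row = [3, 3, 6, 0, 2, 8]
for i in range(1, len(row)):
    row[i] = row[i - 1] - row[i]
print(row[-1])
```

-16

i=1: row[1] = 3-3 = 0 → [3, 0, 6, 0, 2, 8]
i=2: row[2] = 0-6 = -6 → [3, 0, -6, 0, 2, 8]
i=3: row[3] = (-6)-0 = -6 → [3, 0, -6, -6, 2, 8]
i=4: row[4] = (-6)-2 = -8 → [3, 0, -6, -6, -8, 8]
i=5: row[5] = (-8)-8 = -16 → [3, 0, -6, -6, -8, -16]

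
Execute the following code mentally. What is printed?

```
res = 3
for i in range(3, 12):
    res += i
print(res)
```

66

i=3: res = 3+3 = 6
i=4: res = 6+4 = 10
i=5: res = 10+5 = 15
i=6: res = 15+6 = 21
i=7: res = 21+7 = 28
i=8: res = 28+8 = 36
i=9: res = 36+9 = 45
i=10: res = 45+10 = 55
i=11: res = 55+11 = 66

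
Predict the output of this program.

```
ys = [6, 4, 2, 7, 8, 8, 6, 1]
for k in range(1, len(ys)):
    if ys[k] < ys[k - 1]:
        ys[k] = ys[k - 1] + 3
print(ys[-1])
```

27

k=1: 4<6, ys[1] = 6+3 = 9 → [6, 9, 2, 7, 8, 8, 6, 1]
k=2: 2<9, ys[2] = 9+3 = 12 → [6, 9, 12, 7, 8, 8, 6, 1]
k=3: 7<12, ys[3] = 12+3 = 15 → [6, 9, 12, 15, 8, 8, 6, 1]
k=4: 8<15, ys[4] = 15+3 = 18 → [6, 9, 12, 15, 18, 8, 6, 1]
k=5: 8<18, ys[5] = 18+3 = 21 → [6, 9, 12, 15, 18, 21, 6, 1]
k=6: 6<21, ys[6] = 21+3 = 24 → [6, 9, 12, 15, 18, 21, 24, 1]
k=7: 1<24, ys[7] = 24+3 = 27 → [6, 9, 12, 15, 18, 21, 24, 27]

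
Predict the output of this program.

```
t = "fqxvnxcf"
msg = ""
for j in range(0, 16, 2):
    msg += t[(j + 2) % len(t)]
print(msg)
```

j=0: add t[2]='x' → 'x'
j=2: add t[4]='n' → 'xn'
j=4: add t[6]='c' → 'xnc'
j=6: add t[0]='f' → 'xncf'
j=8: add t[2]='x' → 'xncfx'
j=10: add t[4]='n' → 'xncfxn'
j=12: add t[6]='c' → 'xncfxnc'
j=14: add t[0]='f' → 'xncfxncf'

xncfxncf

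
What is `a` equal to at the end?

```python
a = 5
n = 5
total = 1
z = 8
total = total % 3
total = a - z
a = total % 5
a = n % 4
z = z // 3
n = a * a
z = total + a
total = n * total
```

1

total = 1%3 = 1
total = 5-8 = -3
a = (-3)%5 = 2
a = 5%4 = 1
z = 8//3 = 2
n = 1*1 = 1
z = (-3)+1 = -2
total = 1*(-3) = -3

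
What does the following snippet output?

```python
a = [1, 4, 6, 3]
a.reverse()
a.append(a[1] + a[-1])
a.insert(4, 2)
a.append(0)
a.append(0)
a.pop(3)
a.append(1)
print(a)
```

[3, 6, 4, 2, 7, 0, 0, 1]

reverse → [3, 6, 4, 1]
append a[1]+a[-1] = 6+1 = 7 → [3, 6, 4, 1, 7]
insert 2 at 4 → [3, 6, 4, 1, 2, 7]
append 0 → [3, 6, 4, 1, 2, 7, 0]
append 0 → [3, 6, 4, 1, 2, 7, 0, 0]
pop(3) removes 1 → [3, 6, 4, 2, 7, 0, 0]
append 1 → [3, 6, 4, 2, 7, 0, 0, 1]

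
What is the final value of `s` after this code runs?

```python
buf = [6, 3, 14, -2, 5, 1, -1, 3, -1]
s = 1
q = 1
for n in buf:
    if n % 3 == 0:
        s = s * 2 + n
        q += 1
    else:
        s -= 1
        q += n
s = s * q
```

600

n=6: %3==0, s = 1*2+6 = 8; q=2
n=3: %3==0, s = 8*2+3 = 19; q=3
n=14: not %3==0, s = 19-1 = 18; q=17
n=-2: not %3==0, s = 18-1 = 17; q=15
n=5: not %3==0, s = 17-1 = 16; q=20
n=1: not %3==0, s = 16-1 = 15; q=21
n=-1: not %3==0, s = 15-1 = 14; q=20
n=3: %3==0, s = 14*2+3 = 31; q=21
n=-1: not %3==0, s = 31-1 = 30; q=20
s*q = 30*20 = 600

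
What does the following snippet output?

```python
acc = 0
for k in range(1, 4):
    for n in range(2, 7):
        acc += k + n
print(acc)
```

k=1,n=2: acc = 0+3 = 3
k=1,n=3: acc = 3+4 = 7
k=1,n=4: acc = 7+5 = 12
k=1,n=5: acc = 12+6 = 18
k=1,n=6: acc = 18+7 = 25
k=2,n=2: acc = 25+4 = 29
k=2,n=3: acc = 29+5 = 34
k=2,n=4: acc = 34+6 = 40
k=2,n=5: acc = 40+7 = 47
k=2,n=6: acc = 47+8 = 55
k=3,n=2: acc = 55+5 = 60
k=3,n=3: acc = 60+6 = 66
k=3,n=4: acc = 66+7 = 73
k=3,n=5: acc = 73+8 = 81
k=3,n=6: acc = 81+9 = 90

90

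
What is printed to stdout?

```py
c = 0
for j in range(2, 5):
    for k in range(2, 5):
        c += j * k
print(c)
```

j=2,k=2: c = 0+4 = 4
j=2,k=3: c = 4+6 = 10
j=2,k=4: c = 10+8 = 18
j=3,k=2: c = 18+6 = 24
j=3,k=3: c = 24+9 = 33
j=3,k=4: c = 33+12 = 45
j=4,k=2: c = 45+8 = 53
j=4,k=3: c = 53+12 = 65
j=4,k=4: c = 65+16 = 81

81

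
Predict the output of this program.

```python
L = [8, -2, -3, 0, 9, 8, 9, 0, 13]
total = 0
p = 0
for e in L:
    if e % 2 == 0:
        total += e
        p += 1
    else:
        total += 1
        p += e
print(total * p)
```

594

e=8: even, total = 0+8 = 8; p=1
e=-2: even, total = 8+(-2) = 6; p=2
e=-3: not even, total = 6+1 = 7; p=-1
e=0: even, total = 7+0 = 7; p=0
e=9: not even, total = 7+1 = 8; p=9
e=8: even, total = 8+8 = 16; p=10
e=9: not even, total = 16+1 = 17; p=19
e=0: even, total = 17+0 = 17; p=20
e=13: not even, total = 17+1 = 18; p=33
total*p = 18*33 = 594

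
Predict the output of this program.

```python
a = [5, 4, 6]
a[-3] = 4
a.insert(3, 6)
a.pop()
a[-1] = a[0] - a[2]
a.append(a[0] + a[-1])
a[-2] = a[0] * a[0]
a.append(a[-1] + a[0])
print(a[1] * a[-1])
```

a[-3] = 4 → [4, 4, 6]
insert 6 at 3 → [4, 4, 6, 6]
pop() removes 6 → [4, 4, 6]
a[-1] = a[0]-a[2] = 4-6 = -2 → [4, 4, -2]
append a[0]+a[-1] = 4+(-2) = 2 → [4, 4, -2, 2]
a[-2] = a[0]*a[0] = 4*4 = 16 → [4, 4, 16, 2]
append a[-1]+a[0] = 2+4 = 6 → [4, 4, 16, 2, 6]
a[1]*a[-1] = 4*6 = 24

24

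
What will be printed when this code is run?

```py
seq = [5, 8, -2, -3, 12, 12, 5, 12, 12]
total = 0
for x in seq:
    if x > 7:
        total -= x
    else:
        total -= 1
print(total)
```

x=5: not >7, total = 0-1 = -1
x=8: >7, total = (-1)-8 = -9
x=-2: not >7, total = (-9)-1 = -10
x=-3: not >7, total = (-10)-1 = -11
x=12: >7, total = (-11)-12 = -23
x=12: >7, total = (-23)-12 = -35
x=5: not >7, total = (-35)-1 = -36
x=12: >7, total = (-36)-12 = -48
x=12: >7, total = (-48)-12 = -60

-60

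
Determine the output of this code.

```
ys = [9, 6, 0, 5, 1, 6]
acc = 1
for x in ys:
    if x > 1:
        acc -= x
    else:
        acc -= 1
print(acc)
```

-27

x=9: >1, acc = 1-9 = -8
x=6: >1, acc = (-8)-6 = -14
x=0: not >1, acc = (-14)-1 = -15
x=5: >1, acc = (-15)-5 = -20
x=1: not >1, acc = (-20)-1 = -21
x=6: >1, acc = (-21)-6 = -27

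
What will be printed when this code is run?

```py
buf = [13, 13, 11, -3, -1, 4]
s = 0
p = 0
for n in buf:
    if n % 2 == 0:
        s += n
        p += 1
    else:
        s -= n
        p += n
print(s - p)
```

n=13: not even, s = 0-13 = -13; p=13
n=13: not even, s = (-13)-13 = -26; p=26
n=11: not even, s = (-26)-11 = -37; p=37
n=-3: not even, s = (-37)-(-3) = -34; p=34
n=-1: not even, s = (-34)-(-1) = -33; p=33
n=4: even, s = (-33)+4 = -29; p=34
s-p = (-29)-34 = -63

-63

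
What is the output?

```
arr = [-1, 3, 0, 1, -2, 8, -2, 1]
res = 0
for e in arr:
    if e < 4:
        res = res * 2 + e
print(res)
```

29

e=-1: <4, res = 0*2+(-1) = -1
e=3: <4, res = (-1)*2+3 = 1
e=0: <4, res = 1*2+0 = 2
e=1: <4, res = 2*2+1 = 5
e=-2: <4, res = 5*2+(-2) = 8
e=8: not <4
e=-2: <4, res = 8*2+(-2) = 14
e=1: <4, res = 14*2+1 = 29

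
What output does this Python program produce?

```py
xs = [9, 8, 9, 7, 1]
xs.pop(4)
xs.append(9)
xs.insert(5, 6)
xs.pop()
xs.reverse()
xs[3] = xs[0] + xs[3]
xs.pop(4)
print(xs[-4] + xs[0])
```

18

pop(4) removes 1 → [9, 8, 9, 7]
append 9 → [9, 8, 9, 7, 9]
insert 6 at 5 → [9, 8, 9, 7, 9, 6]
pop() removes 6 → [9, 8, 9, 7, 9]
reverse → [9, 7, 9, 8, 9]
xs[3] = xs[0]+xs[3] = 9+8 = 17 → [9, 7, 9, 17, 9]
pop(4) removes 9 → [9, 7, 9, 17]
xs[-4]+xs[0] = 9+9 = 18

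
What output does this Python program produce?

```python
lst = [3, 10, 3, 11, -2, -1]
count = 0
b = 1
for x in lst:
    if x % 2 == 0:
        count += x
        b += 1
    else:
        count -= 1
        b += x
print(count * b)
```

x=3: not even, count = 0-1 = -1; b=4
x=10: even, count = (-1)+10 = 9; b=5
x=3: not even, count = 9-1 = 8; b=8
x=11: not even, count = 8-1 = 7; b=19
x=-2: even, count = 7+(-2) = 5; b=20
x=-1: not even, count = 5-1 = 4; b=19
count*b = 4*19 = 76

76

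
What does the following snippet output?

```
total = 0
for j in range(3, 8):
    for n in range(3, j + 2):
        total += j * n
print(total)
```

540

j=3,n=3: total = 0+9 = 9
j=3,n=4: total = 9+12 = 21
j=4,n=3: total = 21+12 = 33
j=4,n=4: total = 33+16 = 49
j=4,n=5: total = 49+20 = 69
j=5,n=3: total = 69+15 = 84
j=5,n=4: total = 84+20 = 104
j=5,n=5: total = 104+25 = 129
j=5,n=6: total = 129+30 = 159
j=6,n=3: total = 159+18 = 177
j=6,n=4: total = 177+24 = 201
j=6,n=5: total = 201+30 = 231
j=6,n=6: total = 231+36 = 267
j=6,n=7: total = 267+42 = 309
j=7,n=3: total = 309+21 = 330
j=7,n=4: total = 330+28 = 358
j=7,n=5: total = 358+35 = 393
j=7,n=6: total = 393+42 = 435
j=7,n=7: total = 435+49 = 484
j=7,n=8: total = 484+56 = 540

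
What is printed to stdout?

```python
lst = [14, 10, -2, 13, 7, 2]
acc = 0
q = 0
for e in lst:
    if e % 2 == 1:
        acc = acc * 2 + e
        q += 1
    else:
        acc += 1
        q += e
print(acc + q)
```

e=14: not odd, acc = 0+1 = 1; q=14
e=10: not odd, acc = 1+1 = 2; q=24
e=-2: not odd, acc = 2+1 = 3; q=22
e=13: odd, acc = 3*2+13 = 19; q=23
e=7: odd, acc = 19*2+7 = 45; q=24
e=2: not odd, acc = 45+1 = 46; q=26
acc+q = 46+26 = 72

72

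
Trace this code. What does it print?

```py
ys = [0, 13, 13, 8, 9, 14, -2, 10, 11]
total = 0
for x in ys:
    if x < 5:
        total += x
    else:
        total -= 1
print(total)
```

-9

x=0: <5, total = 0+0 = 0
x=13: not <5, total = 0-1 = -1
x=13: not <5, total = (-1)-1 = -2
x=8: not <5, total = (-2)-1 = -3
x=9: not <5, total = (-3)-1 = -4
x=14: not <5, total = (-4)-1 = -5
x=-2: <5, total = (-5)+(-2) = -7
x=10: not <5, total = (-7)-1 = -8
x=11: not <5, total = (-8)-1 = -9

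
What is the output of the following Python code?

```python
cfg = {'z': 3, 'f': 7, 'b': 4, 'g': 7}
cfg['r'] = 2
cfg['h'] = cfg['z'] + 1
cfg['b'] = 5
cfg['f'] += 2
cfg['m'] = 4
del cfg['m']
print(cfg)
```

{'z': 3, 'f': 9, 'b': 5, 'g': 7, 'r': 2, 'h': 4}

cfg['r'] = 2 → {'z': 3, 'f': 7, 'b': 4, 'g': 7, 'r': 2}
cfg['h'] = cfg['z']+1 = 4 → {'z': 3, 'f': 7, 'b': 4, 'g': 7, 'r': 2, 'h': 4}
cfg['b'] = 5 → {'z': 3, 'f': 7, 'b': 5, 'g': 7, 'r': 2, 'h': 4}
cfg['f'] = 7+2 = 9 → {'z': 3, 'f': 9, 'b': 5, 'g': 7, 'r': 2, 'h': 4}
cfg['m'] = 4 → {'z': 3, 'f': 9, 'b': 5, 'g': 7, 'r': 2, 'h': 4, 'm': 4}
del 'm' → {'z': 3, 'f': 9, 'b': 5, 'g': 7, 'r': 2, 'h': 4}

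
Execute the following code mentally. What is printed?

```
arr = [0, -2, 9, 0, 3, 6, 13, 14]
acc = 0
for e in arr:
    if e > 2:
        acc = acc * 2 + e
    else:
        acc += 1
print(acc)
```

e=0: not >2, acc = 0+1 = 1
e=-2: not >2, acc = 1+1 = 2
e=9: >2, acc = 2*2+9 = 13
e=0: not >2, acc = 13+1 = 14
e=3: >2, acc = 14*2+3 = 31
e=6: >2, acc = 31*2+6 = 68
e=13: >2, acc = 68*2+13 = 149
e=14: >2, acc = 149*2+14 = 312

312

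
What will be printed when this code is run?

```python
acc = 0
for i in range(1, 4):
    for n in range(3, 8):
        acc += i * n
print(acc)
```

150

i=1,n=3: acc = 0+3 = 3
i=1,n=4: acc = 3+4 = 7
i=1,n=5: acc = 7+5 = 12
i=1,n=6: acc = 12+6 = 18
i=1,n=7: acc = 18+7 = 25
i=2,n=3: acc = 25+6 = 31
i=2,n=4: acc = 31+8 = 39
i=2,n=5: acc = 39+10 = 49
i=2,n=6: acc = 49+12 = 61
i=2,n=7: acc = 61+14 = 75
i=3,n=3: acc = 75+9 = 84
i=3,n=4: acc = 84+12 = 96
i=3,n=5: acc = 96+15 = 111
i=3,n=6: acc = 111+18 = 129
i=3,n=7: acc = 129+21 = 150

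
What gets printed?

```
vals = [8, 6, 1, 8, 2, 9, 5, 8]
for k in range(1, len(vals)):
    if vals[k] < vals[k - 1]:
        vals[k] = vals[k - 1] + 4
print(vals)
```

k=1: 6<8, vals[1] = 8+4 = 12 → [8, 12, 1, 8, 2, 9, 5, 8]
k=2: 1<12, vals[2] = 12+4 = 16 → [8, 12, 16, 8, 2, 9, 5, 8]
k=3: 8<16, vals[3] = 16+4 = 20 → [8, 12, 16, 20, 2, 9, 5, 8]
k=4: 2<20, vals[4] = 20+4 = 24 → [8, 12, 16, 20, 24, 9, 5, 8]
k=5: 9<24, vals[5] = 24+4 = 28 → [8, 12, 16, 20, 24, 28, 5, 8]
k=6: 5<28, vals[6] = 28+4 = 32 → [8, 12, 16, 20, 24, 28, 32, 8]
k=7: 8<32, vals[7] = 32+4 = 36 → [8, 12, 16, 20, 24, 28, 32, 36]

[8, 12, 16, 20, 24, 28, 32, 36]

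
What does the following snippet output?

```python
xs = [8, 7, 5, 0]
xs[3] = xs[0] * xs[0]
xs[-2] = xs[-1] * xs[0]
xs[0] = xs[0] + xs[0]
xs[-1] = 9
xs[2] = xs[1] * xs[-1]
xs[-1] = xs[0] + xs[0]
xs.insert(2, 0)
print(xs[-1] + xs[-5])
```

xs[3] = xs[0]*xs[0] = 8*8 = 64 → [8, 7, 5, 64]
xs[-2] = xs[-1]*xs[0] = 64*8 = 512 → [8, 7, 512, 64]
xs[0] = xs[0]+xs[0] = 8+8 = 16 → [16, 7, 512, 64]
xs[-1] = 9 → [16, 7, 512, 9]
xs[2] = xs[1]*xs[-1] = 7*9 = 63 → [16, 7, 63, 9]
xs[-1] = xs[0]+xs[0] = 16+16 = 32 → [16, 7, 63, 32]
insert 0 at 2 → [16, 7, 0, 63, 32]
xs[-1]+xs[-5] = 32+16 = 48

48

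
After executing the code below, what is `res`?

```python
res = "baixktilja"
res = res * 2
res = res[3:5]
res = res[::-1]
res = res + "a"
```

repeat ×2 → 'baixktiljabaixktilja'
slice [3:5] → 'xk'
reverse → 'kx'
+ 'a' → 'kxa'

'kxa'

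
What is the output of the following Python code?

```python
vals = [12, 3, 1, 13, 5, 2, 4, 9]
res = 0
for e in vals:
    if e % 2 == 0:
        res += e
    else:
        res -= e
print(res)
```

-13

e=12: even, res = 0+12 = 12
e=3: not even, res = 12-3 = 9
e=1: not even, res = 9-1 = 8
e=13: not even, res = 8-13 = -5
e=5: not even, res = (-5)-5 = -10
e=2: even, res = (-10)+2 = -8
e=4: even, res = (-8)+4 = -4
e=9: not even, res = (-4)-9 = -13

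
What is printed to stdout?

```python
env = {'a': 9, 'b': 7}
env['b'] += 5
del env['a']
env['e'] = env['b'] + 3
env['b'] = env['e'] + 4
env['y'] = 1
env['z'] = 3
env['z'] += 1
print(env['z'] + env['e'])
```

19

env['b'] = 7+5 = 12 → {'a': 9, 'b': 12}
del 'a' → {'b': 12}
env['e'] = env['b']+3 = 15 → {'b': 12, 'e': 15}
env['b'] = env['e']+4 = 19 → {'b': 19, 'e': 15}
env['y'] = 1 → {'b': 19, 'e': 15, 'y': 1}
env['z'] = 3 → {'b': 19, 'e': 15, 'y': 1, 'z': 3}
env['z'] = 3+1 = 4 → {'b': 19, 'e': 15, 'y': 1, 'z': 4}
env['z']+env['e'] = 4+15 = 19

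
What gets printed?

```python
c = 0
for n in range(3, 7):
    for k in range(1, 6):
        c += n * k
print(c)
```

270

n=3,k=1: c = 0+3 = 3
n=3,k=2: c = 3+6 = 9
n=3,k=3: c = 9+9 = 18
n=3,k=4: c = 18+12 = 30
n=3,k=5: c = 30+15 = 45
n=4,k=1: c = 45+4 = 49
n=4,k=2: c = 49+8 = 57
n=4,k=3: c = 57+12 = 69
n=4,k=4: c = 69+16 = 85
n=4,k=5: c = 85+20 = 105
n=5,k=1: c = 105+5 = 110
n=5,k=2: c = 110+10 = 120
n=5,k=3: c = 120+15 = 135
n=5,k=4: c = 135+20 = 155
n=5,k=5: c = 155+25 = 180
n=6,k=1: c = 180+6 = 186
n=6,k=2: c = 186+12 = 198
n=6,k=3: c = 198+18 = 216
n=6,k=4: c = 216+24 = 240
n=6,k=5: c = 240+30 = 270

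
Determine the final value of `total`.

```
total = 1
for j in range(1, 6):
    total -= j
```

j=1: total = 1-1 = 0
j=2: total = 0-2 = -2
j=3: total = (-2)-3 = -5
j=4: total = (-5)-4 = -9
j=5: total = (-9)-5 = -14

-14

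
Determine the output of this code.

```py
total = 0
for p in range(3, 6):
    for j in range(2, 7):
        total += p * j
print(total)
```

240

p=3,j=2: total = 0+6 = 6
p=3,j=3: total = 6+9 = 15
p=3,j=4: total = 15+12 = 27
p=3,j=5: total = 27+15 = 42
p=3,j=6: total = 42+18 = 60
p=4,j=2: total = 60+8 = 68
p=4,j=3: total = 68+12 = 80
p=4,j=4: total = 80+16 = 96
p=4,j=5: total = 96+20 = 116
p=4,j=6: total = 116+24 = 140
p=5,j=2: total = 140+10 = 150
p=5,j=3: total = 150+15 = 165
p=5,j=4: total = 165+20 = 185
p=5,j=5: total = 185+25 = 210
p=5,j=6: total = 210+30 = 240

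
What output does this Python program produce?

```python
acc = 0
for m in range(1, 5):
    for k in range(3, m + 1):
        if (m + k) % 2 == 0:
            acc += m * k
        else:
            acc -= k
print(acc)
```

m=3,k=3: even sum, acc = 0+9 = 9
m=4,k=3: odd sum, acc = 9-3 = 6
m=4,k=4: even sum, acc = 6+16 = 22

22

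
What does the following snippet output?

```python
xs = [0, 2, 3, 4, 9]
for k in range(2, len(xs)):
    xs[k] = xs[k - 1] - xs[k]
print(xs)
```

[0, 2, -1, -5, -14]

k=2: xs[2] = 2-3 = -1 → [0, 2, -1, 4, 9]
k=3: xs[3] = (-1)-4 = -5 → [0, 2, -1, -5, 9]
k=4: xs[4] = (-5)-9 = -14 → [0, 2, -1, -5, -14]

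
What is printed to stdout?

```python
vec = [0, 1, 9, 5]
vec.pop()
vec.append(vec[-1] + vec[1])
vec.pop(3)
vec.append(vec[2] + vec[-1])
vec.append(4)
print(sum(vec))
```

32

pop() removes 5 → [0, 1, 9]
append vec[-1]+vec[1] = 9+1 = 10 → [0, 1, 9, 10]
pop(3) removes 10 → [0, 1, 9]
append vec[2]+vec[-1] = 9+9 = 18 → [0, 1, 9, 18]
append 4 → [0, 1, 9, 18, 4]
sum = 32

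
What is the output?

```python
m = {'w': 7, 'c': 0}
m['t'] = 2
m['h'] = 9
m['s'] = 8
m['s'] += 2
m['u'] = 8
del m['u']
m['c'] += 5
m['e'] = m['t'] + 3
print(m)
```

m['t'] = 2 → {'w': 7, 'c': 0, 't': 2}
m['h'] = 9 → {'w': 7, 'c': 0, 't': 2, 'h': 9}
m['s'] = 8 → {'w': 7, 'c': 0, 't': 2, 'h': 9, 's': 8}
m['s'] = 8+2 = 10 → {'w': 7, 'c': 0, 't': 2, 'h': 9, 's': 10}
m['u'] = 8 → {'w': 7, 'c': 0, 't': 2, 'h': 9, 's': 10, 'u': 8}
del 'u' → {'w': 7, 'c': 0, 't': 2, 'h': 9, 's': 10}
m['c'] = 0+5 = 5 → {'w': 7, 'c': 5, 't': 2, 'h': 9, 's': 10}
m['e'] = m['t']+3 = 5 → {'w': 7, 'c': 5, 't': 2, 'h': 9, 's': 10, 'e': 5}

{'w': 7, 'c': 5, 't': 2, 'h': 9, 's': 10, 'e': 5}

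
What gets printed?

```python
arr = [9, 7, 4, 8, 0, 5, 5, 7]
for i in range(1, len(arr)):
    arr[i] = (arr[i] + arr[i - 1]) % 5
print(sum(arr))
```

22

i=1: arr[1] = (7+9)%5 = 1 → [9, 1, 4, 8, 0, 5, 5, 7]
i=2: arr[2] = (4+1)%5 = 0 → [9, 1, 0, 8, 0, 5, 5, 7]
i=3: arr[3] = (8+0)%5 = 3 → [9, 1, 0, 3, 0, 5, 5, 7]
i=4: arr[4] = (0+3)%5 = 3 → [9, 1, 0, 3, 3, 5, 5, 7]
i=5: arr[5] = (5+3)%5 = 3 → [9, 1, 0, 3, 3, 3, 5, 7]
i=6: arr[6] = (5+3)%5 = 3 → [9, 1, 0, 3, 3, 3, 3, 7]
i=7: arr[7] = (7+3)%5 = 0 → [9, 1, 0, 3, 3, 3, 3, 0]
sum = 22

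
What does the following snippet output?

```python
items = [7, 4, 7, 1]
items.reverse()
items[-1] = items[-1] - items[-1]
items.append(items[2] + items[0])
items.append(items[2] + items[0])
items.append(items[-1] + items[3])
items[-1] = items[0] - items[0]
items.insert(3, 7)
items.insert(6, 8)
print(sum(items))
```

reverse → [1, 7, 4, 7]
items[-1] = items[-1]-items[-1] = 7-7 = 0 → [1, 7, 4, 0]
append items[2]+items[0] = 4+1 = 5 → [1, 7, 4, 0, 5]
append items[2]+items[0] = 4+1 = 5 → [1, 7, 4, 0, 5, 5]
append items[-1]+items[3] = 5+0 = 5 → [1, 7, 4, 0, 5, 5, 5]
items[-1] = items[0]-items[0] = 1-1 = 0 → [1, 7, 4, 0, 5, 5, 0]
insert 7 at 3 → [1, 7, 4, 7, 0, 5, 5, 0]
insert 8 at 6 → [1, 7, 4, 7, 0, 5, 8, 5, 0]
sum = 37

37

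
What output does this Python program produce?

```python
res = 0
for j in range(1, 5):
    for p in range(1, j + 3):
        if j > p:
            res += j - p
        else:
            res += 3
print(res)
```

46

j=1,p=1: not 1>1, res = 0+3 = 3
j=1,p=2: not 1>2, res = 3+3 = 6
j=1,p=3: not 1>3, res = 6+3 = 9
j=2,p=1: 2>1, res = 9+1 = 10
j=2,p=2: not 2>2, res = 10+3 = 13
j=2,p=3: not 2>3, res = 13+3 = 16
j=2,p=4: not 2>4, res = 16+3 = 19
j=3,p=1: 3>1, res = 19+2 = 21
j=3,p=2: 3>2, res = 21+1 = 22
j=3,p=3: not 3>3, res = 22+3 = 25
j=3,p=4: not 3>4, res = 25+3 = 28
j=3,p=5: not 3>5, res = 28+3 = 31
j=4,p=1: 4>1, res = 31+3 = 34
j=4,p=2: 4>2, res = 34+2 = 36
j=4,p=3: 4>3, res = 36+1 = 37
j=4,p=4: not 4>4, res = 37+3 = 40
j=4,p=5: not 4>5, res = 40+3 = 43
j=4,p=6: not 4>6, res = 43+3 = 46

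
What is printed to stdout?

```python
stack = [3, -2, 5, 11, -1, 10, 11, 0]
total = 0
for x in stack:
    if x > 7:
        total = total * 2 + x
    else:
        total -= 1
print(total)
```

x=3: not >7, total = 0-1 = -1
x=-2: not >7, total = (-1)-1 = -2
x=5: not >7, total = (-2)-1 = -3
x=11: >7, total = (-3)*2+11 = 5
x=-1: not >7, total = 5-1 = 4
x=10: >7, total = 4*2+10 = 18
x=11: >7, total = 18*2+11 = 47
x=0: not >7, total = 47-1 = 46

46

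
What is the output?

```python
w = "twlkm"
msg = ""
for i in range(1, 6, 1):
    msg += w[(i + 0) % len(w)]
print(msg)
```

i=1: add w[1]='w' → 'w'
i=2: add w[2]='l' → 'wl'
i=3: add w[3]='k' → 'wlk'
i=4: add w[4]='m' → 'wlkm'
i=5: add w[0]='t' → 'wlkmt'

wlkmt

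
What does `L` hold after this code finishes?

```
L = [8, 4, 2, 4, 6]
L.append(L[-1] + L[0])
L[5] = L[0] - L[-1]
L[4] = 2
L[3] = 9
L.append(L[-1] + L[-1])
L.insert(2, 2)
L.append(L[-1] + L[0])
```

[8, 4, 2, 2, 9, 2, -6, -12, -4]

append L[-1]+L[0] = 6+8 = 14 → [8, 4, 2, 4, 6, 14]
L[5] = L[0]-L[-1] = 8-14 = -6 → [8, 4, 2, 4, 6, -6]
L[4] = 2 → [8, 4, 2, 4, 2, -6]
L[3] = 9 → [8, 4, 2, 9, 2, -6]
append L[-1]+L[-1] = (-6)+(-6) = -12 → [8, 4, 2, 9, 2, -6, -12]
insert 2 at 2 → [8, 4, 2, 2, 9, 2, -6, -12]
append L[-1]+L[0] = (-12)+8 = -4 → [8, 4, 2, 2, 9, 2, -6, -12, -4]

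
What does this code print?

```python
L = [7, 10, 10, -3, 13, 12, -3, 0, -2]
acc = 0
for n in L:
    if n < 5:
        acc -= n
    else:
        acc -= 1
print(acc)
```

3

n=7: not <5, acc = 0-1 = -1
n=10: not <5, acc = (-1)-1 = -2
n=10: not <5, acc = (-2)-1 = -3
n=-3: <5, acc = (-3)-(-3) = 0
n=13: not <5, acc = 0-1 = -1
n=12: not <5, acc = (-1)-1 = -2
n=-3: <5, acc = (-2)-(-3) = 1
n=0: <5, acc = 1-0 = 1
n=-2: <5, acc = 1-(-2) = 3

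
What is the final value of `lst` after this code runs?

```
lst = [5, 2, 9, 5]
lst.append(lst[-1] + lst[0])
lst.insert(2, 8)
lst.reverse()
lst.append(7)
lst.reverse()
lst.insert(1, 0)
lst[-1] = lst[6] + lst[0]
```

[7, 0, 5, 2, 8, 9, 5, 12]

append lst[-1]+lst[0] = 5+5 = 10 → [5, 2, 9, 5, 10]
insert 8 at 2 → [5, 2, 8, 9, 5, 10]
reverse → [10, 5, 9, 8, 2, 5]
append 7 → [10, 5, 9, 8, 2, 5, 7]
reverse → [7, 5, 2, 8, 9, 5, 10]
insert 0 at 1 → [7, 0, 5, 2, 8, 9, 5, 10]
lst[-1] = lst[6]+lst[0] = 5+7 = 12 → [7, 0, 5, 2, 8, 9, 5, 12]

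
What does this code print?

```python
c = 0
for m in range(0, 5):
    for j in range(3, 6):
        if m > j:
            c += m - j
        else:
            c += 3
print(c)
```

43

m=0,j=3: not 0>3, c = 0+3 = 3
m=0,j=4: not 0>4, c = 3+3 = 6
m=0,j=5: not 0>5, c = 6+3 = 9
m=1,j=3: not 1>3, c = 9+3 = 12
m=1,j=4: not 1>4, c = 12+3 = 15
m=1,j=5: not 1>5, c = 15+3 = 18
m=2,j=3: not 2>3, c = 18+3 = 21
m=2,j=4: not 2>4, c = 21+3 = 24
m=2,j=5: not 2>5, c = 24+3 = 27
m=3,j=3: not 3>3, c = 27+3 = 30
m=3,j=4: not 3>4, c = 30+3 = 33
m=3,j=5: not 3>5, c = 33+3 = 36
m=4,j=3: 4>3, c = 36+1 = 37
m=4,j=4: not 4>4, c = 37+3 = 40
m=4,j=5: not 4>5, c = 40+3 = 43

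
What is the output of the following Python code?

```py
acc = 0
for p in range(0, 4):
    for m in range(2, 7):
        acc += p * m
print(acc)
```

120

p=0,m=2: acc = 0+0 = 0
p=0,m=3: acc = 0+0 = 0
p=0,m=4: acc = 0+0 = 0
p=0,m=5: acc = 0+0 = 0
p=0,m=6: acc = 0+0 = 0
p=1,m=2: acc = 0+2 = 2
p=1,m=3: acc = 2+3 = 5
p=1,m=4: acc = 5+4 = 9
p=1,m=5: acc = 9+5 = 14
p=1,m=6: acc = 14+6 = 20
p=2,m=2: acc = 20+4 = 24
p=2,m=3: acc = 24+6 = 30
p=2,m=4: acc = 30+8 = 38
p=2,m=5: acc = 38+10 = 48
p=2,m=6: acc = 48+12 = 60
p=3,m=2: acc = 60+6 = 66
p=3,m=3: acc = 66+9 = 75
p=3,m=4: acc = 75+12 = 87
p=3,m=5: acc = 87+15 = 102
p=3,m=6: acc = 102+18 = 120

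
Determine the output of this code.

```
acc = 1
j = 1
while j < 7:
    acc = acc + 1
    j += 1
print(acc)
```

j=1: acc = 1+1 = 2
j=2: acc = 2+1 = 3
j=3: acc = 3+1 = 4
j=4: acc = 4+1 = 5
j=5: acc = 5+1 = 6
j=6: acc = 6+1 = 7

7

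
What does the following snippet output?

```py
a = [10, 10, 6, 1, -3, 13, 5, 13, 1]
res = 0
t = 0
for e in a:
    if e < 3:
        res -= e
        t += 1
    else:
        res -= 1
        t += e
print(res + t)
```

e=10: not <3, res = 0-1 = -1; t=10
e=10: not <3, res = (-1)-1 = -2; t=20
e=6: not <3, res = (-2)-1 = -3; t=26
e=1: <3, res = (-3)-1 = -4; t=27
e=-3: <3, res = (-4)-(-3) = -1; t=28
e=13: not <3, res = (-1)-1 = -2; t=41
e=5: not <3, res = (-2)-1 = -3; t=46
e=13: not <3, res = (-3)-1 = -4; t=59
e=1: <3, res = (-4)-1 = -5; t=60
res+t = (-5)+60 = 55

55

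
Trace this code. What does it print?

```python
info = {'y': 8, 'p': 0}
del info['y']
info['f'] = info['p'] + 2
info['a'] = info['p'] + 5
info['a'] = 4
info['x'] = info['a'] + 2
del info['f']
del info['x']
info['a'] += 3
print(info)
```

del 'y' → {'p': 0}
info['f'] = info['p']+2 = 2 → {'p': 0, 'f': 2}
info['a'] = info['p']+5 = 5 → {'p': 0, 'f': 2, 'a': 5}
info['a'] = 4 → {'p': 0, 'f': 2, 'a': 4}
info['x'] = info['a']+2 = 6 → {'p': 0, 'f': 2, 'a': 4, 'x': 6}
del 'f' → {'p': 0, 'a': 4, 'x': 6}
del 'x' → {'p': 0, 'a': 4}
info['a'] = 4+3 = 7 → {'p': 0, 'a': 7}

{'p': 0, 'a': 7}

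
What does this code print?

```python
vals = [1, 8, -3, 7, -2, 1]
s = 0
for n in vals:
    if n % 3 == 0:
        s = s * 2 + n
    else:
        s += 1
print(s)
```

n=1: not %3==0, s = 0+1 = 1
n=8: not %3==0, s = 1+1 = 2
n=-3: %3==0, s = 2*2+(-3) = 1
n=7: not %3==0, s = 1+1 = 2
n=-2: not %3==0, s = 2+1 = 3
n=1: not %3==0, s = 3+1 = 4

4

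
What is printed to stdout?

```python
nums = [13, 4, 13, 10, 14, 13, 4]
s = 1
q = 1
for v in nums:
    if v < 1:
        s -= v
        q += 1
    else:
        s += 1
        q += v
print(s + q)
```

v=13: not <1, s = 1+1 = 2; q=14
v=4: not <1, s = 2+1 = 3; q=18
v=13: not <1, s = 3+1 = 4; q=31
v=10: not <1, s = 4+1 = 5; q=41
v=14: not <1, s = 5+1 = 6; q=55
v=13: not <1, s = 6+1 = 7; q=68
v=4: not <1, s = 7+1 = 8; q=72
s+q = 8+72 = 80

80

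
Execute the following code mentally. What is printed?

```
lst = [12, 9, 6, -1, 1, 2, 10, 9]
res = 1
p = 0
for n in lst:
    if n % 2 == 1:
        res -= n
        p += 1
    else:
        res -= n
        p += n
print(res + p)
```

n=12: not odd, res = 1-12 = -11; p=12
n=9: odd, res = (-11)-9 = -20; p=13
n=6: not odd, res = (-20)-6 = -26; p=19
n=-1: odd, res = (-26)-(-1) = -25; p=20
n=1: odd, res = (-25)-1 = -26; p=21
n=2: not odd, res = (-26)-2 = -28; p=23
n=10: not odd, res = (-28)-10 = -38; p=33
n=9: odd, res = (-38)-9 = -47; p=34
res+p = (-47)+34 = -13

-13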